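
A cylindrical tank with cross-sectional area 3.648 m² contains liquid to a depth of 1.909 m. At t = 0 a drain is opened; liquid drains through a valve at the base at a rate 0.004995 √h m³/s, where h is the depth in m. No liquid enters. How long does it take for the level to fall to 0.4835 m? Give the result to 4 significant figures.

A dh/dt = −Q_out = −0.004995 √h.
∫ h^(−1/2) dh = −(0.004995/A) ∫ dt, giving 2√h = 2√h₀ − (0.004995/A) t.
t = 2A(√h₀ − √h)/0.004995 = 2·3.648·(√1.909 − √0.4835)/0.004995
  = 7.29600 × (1.38167 − 0.695342) / 0.004995 = 1002.49 s.

1002 s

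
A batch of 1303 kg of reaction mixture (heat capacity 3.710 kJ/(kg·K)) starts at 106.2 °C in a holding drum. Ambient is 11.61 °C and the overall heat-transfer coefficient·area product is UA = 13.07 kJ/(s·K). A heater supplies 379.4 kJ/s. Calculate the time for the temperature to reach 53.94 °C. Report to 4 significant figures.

590.0 s

M c_p dT/dt = −UA(T − T_amb) + Q̇.
τ = M c_p/UA = 369.865 s; T_ss = T_amb + Q̇/UA = 11.61 + 379.4/13.07 = 40.6383 °C.
T(t) = T_ss + (T₀ − T_ss)e^(−t/τ); set T = 53.94:
t = −τ ln[(T − T_ss)/(T₀ − T_ss)] = −369.865 · ln(0.202888) = 589.971 s.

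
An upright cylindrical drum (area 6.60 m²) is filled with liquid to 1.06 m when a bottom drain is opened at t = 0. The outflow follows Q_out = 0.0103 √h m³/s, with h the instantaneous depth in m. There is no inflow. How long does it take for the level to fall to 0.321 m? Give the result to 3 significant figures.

A dh/dt = −Q_out = −0.0103 √h.
Separate and integrate: 2(√h − √h₀) = −(0.0103/A) t.
t = 2A(√h₀ − √h)/0.0103 = 2·6.60·(√1.06 − √0.321)/0.0103
  = 13.200 × (1.0296 − 0.56657) / 0.0103 = 593.35 s.

593 s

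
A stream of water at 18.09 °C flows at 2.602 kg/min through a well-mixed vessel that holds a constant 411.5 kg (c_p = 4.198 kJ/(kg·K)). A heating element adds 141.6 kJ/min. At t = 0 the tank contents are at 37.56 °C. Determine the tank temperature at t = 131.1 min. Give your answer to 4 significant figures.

Unsteady energy balance on the tank contents: M c_p dT/dt = ṁ c_p (T_in − T) + 141.6.
Rearrange: dT/dt = (T_ss − T)/τ with τ = M/ṁ = 158.148 min and T_ss = T_in + Q̇/(ṁ c_p) = 31.0532 °C.
Integrating: T(t) = T_ss + (T₀ − T_ss) e^(−t/τ).
T(131.1) = 31.0532 + (6.50676)·e^(−131.1/158.148) = 31.0532 + (6.50676)·0.436498 = 33.8934 °C.

33.89 °C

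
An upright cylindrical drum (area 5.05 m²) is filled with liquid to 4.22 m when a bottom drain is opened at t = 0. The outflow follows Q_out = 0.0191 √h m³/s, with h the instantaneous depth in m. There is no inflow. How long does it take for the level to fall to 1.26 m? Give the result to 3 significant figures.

493 s

A dh/dt = −Q_out = −0.0191 √h.
∫ h^(−1/2) dh = −(0.0191/A) ∫ dt, giving 2√h = 2√h₀ − (0.0191/A) t.
t = 2A(√h₀ − √h)/0.0191 = 2·5.05·(√4.22 − √1.26)/0.0191
  = 10.100 × (2.0543 − 1.1225) / 0.0191 = 492.71 s.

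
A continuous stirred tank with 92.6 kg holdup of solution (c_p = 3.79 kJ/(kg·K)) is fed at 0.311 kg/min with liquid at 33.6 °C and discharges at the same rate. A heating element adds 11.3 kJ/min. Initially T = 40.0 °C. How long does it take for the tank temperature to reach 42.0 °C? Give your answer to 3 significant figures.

Unsteady energy balance on the tank contents: M c_p dT/dt = ṁ c_p (T_in − T) + 11.3.
τ = M/ṁ = 297.75 min; T_ss = T_in + Q̇/(ṁ c_p) = 43.187 °C.
T(t) = T_ss + (T₀ − T_ss) e^(−t/τ). Set T = 42.0:
e^(−t/τ) = (42.0 − 43.187)/(40.0 − 43.187) = 0.37243
t = −297.75 · ln(0.37243) = 294.09 min.

294 min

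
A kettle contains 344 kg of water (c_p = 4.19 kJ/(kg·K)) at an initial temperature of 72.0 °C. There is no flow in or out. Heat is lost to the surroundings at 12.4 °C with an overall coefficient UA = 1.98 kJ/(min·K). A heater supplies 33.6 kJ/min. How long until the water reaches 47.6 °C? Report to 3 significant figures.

M c_p dT/dt = −UA(T − T_amb) + Q̇.
τ = M c_p/UA = 727.96 min; T_ss = T_amb + Q̇/UA = 12.4 + 33.6/1.98 = 29.370 °C.
T(t) = T_ss + (T₀ − T_ss)e^(−t/τ); set T = 47.6:
t = −τ ln[(T − T_ss)/(T₀ − T_ss)] = −727.96 · ln(0.42764) = 618.39 min.

618 min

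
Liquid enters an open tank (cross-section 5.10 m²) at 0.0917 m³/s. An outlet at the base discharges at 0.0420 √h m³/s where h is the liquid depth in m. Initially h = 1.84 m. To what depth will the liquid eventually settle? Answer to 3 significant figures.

4.77 m

Accumulation of liquid (constant cross-section A): A dh/dt = Q_in − 0.0420 √h. At steady state dh/dt = 0:
Q_in = 0.0420 √h_ss ⇒ √h_ss = 0.0917/0.0420 = 2.1833.
h_ss = 2.1833² = 4.7669 m. (Since h₀ = 1.84 m < h_ss, the level will rise toward this value.)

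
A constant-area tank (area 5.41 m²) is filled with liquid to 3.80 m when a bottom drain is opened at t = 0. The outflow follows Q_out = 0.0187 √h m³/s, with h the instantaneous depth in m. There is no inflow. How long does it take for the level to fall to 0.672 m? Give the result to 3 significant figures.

Accumulation of liquid (constant cross-section A): A dh/dt = −0.0187 √h.
This is separable: 2 d(√h)/dt = −0.0187/A, so √h = √h₀ − (0.0187/(2A)) t.
t = 2A(√h₀ − √h)/0.0187 = 2·5.41·(√3.80 − √0.672)/0.0187
  = 10.820 × (1.9494 − 0.81976) / 0.0187 = 653.60 s.

654 s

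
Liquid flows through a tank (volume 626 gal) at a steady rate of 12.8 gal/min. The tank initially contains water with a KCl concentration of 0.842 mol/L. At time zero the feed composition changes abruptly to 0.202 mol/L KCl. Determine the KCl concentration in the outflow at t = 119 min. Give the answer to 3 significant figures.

0.258 mol/L

Species balance on the tank: V dC/dt = Q(C_in − C).
Rewrite as dC/dt + C/τ = C_in/τ, τ = V/Q = 48.906 min.
This is linear first-order; C(t) = C_in + (C₀ − C_in) e^(−t/τ).
C(119) = 0.202 + (0.842 − 0.202)·e^(−119/48.906) = 0.202 + (0.64000)·0.087753 = 0.25816 mol/L.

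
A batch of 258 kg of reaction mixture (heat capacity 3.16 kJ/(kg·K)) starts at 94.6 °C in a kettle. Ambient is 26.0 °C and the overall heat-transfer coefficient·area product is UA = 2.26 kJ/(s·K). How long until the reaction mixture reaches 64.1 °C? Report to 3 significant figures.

Lumped-capacitance energy balance: M c_p dT/dt = UA(T_amb − T).
τ = M c_p/UA = 360.74 s; T_ss = T_amb = 26.000 °C.
T(t) = T_ss + (T₀ − T_ss)e^(−t/τ); set T = 64.1:
t = −τ ln[(T − T_ss)/(T₀ − T_ss)] = −360.74 · ln(0.55539) = 212.15 s.

212 s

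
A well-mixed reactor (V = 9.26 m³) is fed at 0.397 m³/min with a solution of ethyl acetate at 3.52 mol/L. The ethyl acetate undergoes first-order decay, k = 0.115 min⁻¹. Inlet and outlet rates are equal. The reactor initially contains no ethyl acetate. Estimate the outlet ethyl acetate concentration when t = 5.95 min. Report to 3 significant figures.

0.582 mol/L

V dC/dt = Q(C_in − C) − k V C.
dC/dt = (Q/V) C_in − (Q/V + k) C; effective rate a = Q/V + k = 0.042873 + 0.115 = 0.15787 min⁻¹.
C_ss = Q C_in/(Q + kV) = 0.95591 mol/L; C(t) = C_ss + (C₀ − C_ss) e^(−a t).
C(5.95) = 0.95591 + (-0.95591)·e^(−0.15787·5.95) = 0.95591 + (-0.95591)·0.39089 = 0.58226 mol/L.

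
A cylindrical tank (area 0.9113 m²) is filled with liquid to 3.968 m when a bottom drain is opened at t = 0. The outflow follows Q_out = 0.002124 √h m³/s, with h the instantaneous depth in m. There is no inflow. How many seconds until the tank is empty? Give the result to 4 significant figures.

Unsteady balance on liquid volume: A dh/dt = −0.002124 √h.
This is separable: 2 d(√h)/dt = −0.002124/A, so √h = √h₀ − (0.002124/(2A)) t.
Tank is empty when √h = 0: t_empty = 2A√h₀/0.002124.
t_empty = 2·0.9113·√3.968/0.002124 = 1.82260·1.99198/0.002124 = 1709.32 s.

1709 s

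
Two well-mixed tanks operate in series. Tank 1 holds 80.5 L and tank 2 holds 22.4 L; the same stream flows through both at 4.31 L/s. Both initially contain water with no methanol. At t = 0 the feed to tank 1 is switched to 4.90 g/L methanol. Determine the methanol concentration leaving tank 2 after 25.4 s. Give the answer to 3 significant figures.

3.17 g/L

Time constants: τᵢ = Vᵢ/Q for each well-mixed tank.
τ₁ = 80.5/4.31 = 18.677 s; τ₂ = 22.4/4.31 = 5.1972 s.
Solving the cascade with C₁(0)=C₂(0)=0 gives C₂(t) = C_in[1 − (τ₁ e^(−t/τ₁) − τ₂ e^(−t/τ₂))/(τ₁ − τ₂)].
At t = 25.4: e^(−t/τ₁) = 0.25668, e^(−t/τ₂) = 0.0075423.
C₂ = 4.90·[1 − (18.677·0.25668 − 5.1972·0.0075423)/(13.480)] = 4.90·0.64727 = 3.1716 g/L.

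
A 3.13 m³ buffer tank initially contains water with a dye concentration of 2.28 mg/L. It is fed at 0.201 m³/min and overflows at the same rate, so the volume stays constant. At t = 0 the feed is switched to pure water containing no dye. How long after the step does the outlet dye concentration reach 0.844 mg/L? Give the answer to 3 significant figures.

Species balance on the tank: V dC/dt = Q(C_in − C), so τ = V/Q = 15.572 min.
C(t) = C_in + (C₀ − C_in) e^(−t/τ). Set C = 0.844 and solve for t:
e^(−t/τ) = (C − C_in)/(C₀ − C_in) = (0.844 − 0)/(2.28 − 0) = 0.37018
t = −τ ln(…) = 15.572 × 0.99378 = 15.475 min.

15.5 min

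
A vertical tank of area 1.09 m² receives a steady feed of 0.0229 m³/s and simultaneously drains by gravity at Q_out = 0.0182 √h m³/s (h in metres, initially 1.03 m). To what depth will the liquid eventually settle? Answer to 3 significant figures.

A dh/dt = Q_in − 0.0182 √h. Steady state requires inflow = outflow:
Q_in = 0.0182 √h_ss ⇒ √h_ss = 0.0229/0.0182 = 1.2582.
h_ss = 1.2582² = 1.5832 m. (Since h₀ = 1.03 m < h_ss, the level will rise toward this value.)

1.58 m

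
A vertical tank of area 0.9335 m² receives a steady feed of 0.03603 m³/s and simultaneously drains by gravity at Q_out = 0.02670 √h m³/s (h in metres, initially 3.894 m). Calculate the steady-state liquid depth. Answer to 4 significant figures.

Volume balance on the tank: A dh/dt = Q_in − 0.02670 √h. At steady state dh/dt = 0:
Q_in = 0.02670 √h_ss ⇒ √h_ss = 0.03603/0.02670 = 1.34944.
h_ss = 1.34944² = 1.82098 m. (Since h₀ = 3.894 m > h_ss, the level will fall toward this value.)

1.821 m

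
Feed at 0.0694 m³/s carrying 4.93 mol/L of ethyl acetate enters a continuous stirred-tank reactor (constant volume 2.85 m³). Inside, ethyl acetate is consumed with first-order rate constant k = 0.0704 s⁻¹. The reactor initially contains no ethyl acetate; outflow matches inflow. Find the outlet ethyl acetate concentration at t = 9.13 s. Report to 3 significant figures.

V dC/dt = Q(C_in − C) − k V C.
This is linear with rate a = Q/V + k = 0.094751 s⁻¹.
C_ss = Q C_in/(Q + kV) = 1.2670 mol/L; C(t) = C_ss + (C₀ − C_ss) e^(−a t).
C(9.13) = 1.2670 + (-1.2670)·e^(−0.094751·9.13) = 1.2670 + (-1.2670)·0.42102 = 0.73357 mol/L.

0.734 mol/L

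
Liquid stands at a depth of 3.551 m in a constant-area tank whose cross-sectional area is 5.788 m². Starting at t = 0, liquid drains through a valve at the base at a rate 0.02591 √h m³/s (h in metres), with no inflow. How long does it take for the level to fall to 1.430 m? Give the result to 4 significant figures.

307.6 s

With no inflow, A dh/dt = −0.02591 √h.
∫ h^(−1/2) dh = −(0.02591/A) ∫ dt, giving 2√h = 2√h₀ − (0.02591/A) t.
t = 2A(√h₀ − √h)/0.02591 = 2·5.788·(√3.551 − √1.430)/0.02591
  = 11.5760 × (1.88441 − 1.19583) / 0.02591 = 307.644 s.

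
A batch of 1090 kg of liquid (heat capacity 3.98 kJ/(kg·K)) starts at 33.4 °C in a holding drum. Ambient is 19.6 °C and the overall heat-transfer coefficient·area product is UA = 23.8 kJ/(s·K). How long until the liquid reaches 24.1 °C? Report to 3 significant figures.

204 s

Lumped-capacitance energy balance: M c_p dT/dt = UA(T_amb − T).
τ = M c_p/UA = 182.28 s; T_ss = T_amb = 19.600 °C.
T(t) = T_ss + (T₀ − T_ss)e^(−t/τ); set T = 24.1:
t = −τ ln[(T − T_ss)/(T₀ − T_ss)] = −182.28 · ln(0.32609) = 204.26 s.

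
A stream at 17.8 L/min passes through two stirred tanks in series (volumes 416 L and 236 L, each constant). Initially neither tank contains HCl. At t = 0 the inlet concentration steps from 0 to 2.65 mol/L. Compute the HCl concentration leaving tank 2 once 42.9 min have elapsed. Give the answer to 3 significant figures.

Each tank obeys Vᵢ dCᵢ/dt = Q(Cᵢ₋₁ − Cᵢ), so τᵢ = Vᵢ/Q.
τ₁ = 416/17.8 = 23.371 min; τ₂ = 236/17.8 = 13.258 min.
Tank 1: C₁ = C_in(1 − e^(−t/τ₁)). Tank 2 (τ₁ ≠ τ₂): C₂ = C_in[1 − (τ₁ e^(−t/τ₁) − τ₂ e^(−t/τ₂))/(τ₁ − τ₂)].
At t = 42.9: e^(−t/τ₁) = 0.15951, e^(−t/τ₂) = 0.039334.
C₂ = 2.65·[1 − (23.371·0.15951 − 13.258·0.039334)/(10.112)] = 2.65·0.68292 = 1.8097 mol/L.

1.81 mol/L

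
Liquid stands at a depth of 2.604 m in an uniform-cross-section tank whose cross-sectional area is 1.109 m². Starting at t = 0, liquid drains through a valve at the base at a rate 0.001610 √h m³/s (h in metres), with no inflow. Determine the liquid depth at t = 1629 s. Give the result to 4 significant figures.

Mass balance (ρ constant): A dh/dt = −0.001610 √h.
Separate and integrate: 2(√h − √h₀) = −(0.001610/A) t.
√h = √2.604 − 0.001610·1629/(2·1.109) = 1.61369 − 1.18246 = 0.431234.
h = 0.431234² = 0.185963 m.

0.1860 m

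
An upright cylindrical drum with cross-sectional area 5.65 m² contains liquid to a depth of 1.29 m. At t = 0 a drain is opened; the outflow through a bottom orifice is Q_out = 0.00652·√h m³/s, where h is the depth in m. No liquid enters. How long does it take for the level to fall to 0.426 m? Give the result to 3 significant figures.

A dh/dt = −Q_out = −0.00652 √h.
∫ h^(−1/2) dh = −(0.00652/A) ∫ dt, giving 2√h = 2√h₀ − (0.00652/A) t.
t = 2A(√h₀ − √h)/0.00652 = 2·5.65·(√1.29 − √0.426)/0.00652
  = 11.300 × (1.1358 − 0.65269) / 0.00652 = 837.27 s.

837 s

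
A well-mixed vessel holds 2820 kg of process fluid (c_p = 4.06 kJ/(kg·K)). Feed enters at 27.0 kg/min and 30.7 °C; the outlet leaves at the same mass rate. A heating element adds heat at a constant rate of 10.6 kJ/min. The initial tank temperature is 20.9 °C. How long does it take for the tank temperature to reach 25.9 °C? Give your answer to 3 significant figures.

73.5 min

Energy balance: M c_p dT/dt = ṁ c_p (T_in − T) + 10.6.
τ = M/ṁ = 104.44 min; T_ss = T_in + Q̇/(ṁ c_p) = 30.797 °C.
T(t) = T_ss + (T₀ − T_ss) e^(−t/τ). Set T = 25.9:
e^(−t/τ) = (25.9 − 30.797)/(20.9 − 30.797) = 0.49478
t = −104.44 · ln(0.49478) = 73.491 min.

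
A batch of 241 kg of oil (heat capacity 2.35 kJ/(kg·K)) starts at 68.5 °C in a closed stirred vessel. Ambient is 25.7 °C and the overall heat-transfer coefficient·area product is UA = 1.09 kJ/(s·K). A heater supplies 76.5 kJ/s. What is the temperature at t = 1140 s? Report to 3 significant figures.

Lumped-capacitance energy balance: M c_p dT/dt = UA(T_amb − T) + Q̇.
dT/dt = (T_ss − T)/τ with T_ss = T_amb + Q̇/UA = 25.7 + 76.5/1.09 = 95.883 °C, τ = M c_p/UA = 241·2.35/1.09 = 519.59 s.
This is linear first-order; T(t) = T_ss + (T₀ − T_ss) e^(−t/τ).
T(1140) = 95.883 + (-27.383)·0.11146 = 92.831 °C.

92.8 °C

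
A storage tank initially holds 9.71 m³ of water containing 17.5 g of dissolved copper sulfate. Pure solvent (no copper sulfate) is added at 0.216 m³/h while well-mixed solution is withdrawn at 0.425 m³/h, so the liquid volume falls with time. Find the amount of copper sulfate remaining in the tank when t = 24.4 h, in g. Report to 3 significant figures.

Total volume: dV/dt = Q_in − Q_out = -0.20900 m³/h, so V(t) = 9.71 − 0.20900 t and V(24.4) = 4.6104 m³.
No copper sulfate enters, so dm/dt = −Q_out · (m/V).
Separate: dm/m = −Q_out dt/V(t) ⇒ ln(m/m₀) = −(Q_out/(Q_in−Q_out)) ln(V/V₀).
m = m₀ (V₀/V)^(Q_out/(Q_in−Q_out)) = 17.5 × (9.71/4.6104)^(-2.0335) = 3.8481 g.

3.85 g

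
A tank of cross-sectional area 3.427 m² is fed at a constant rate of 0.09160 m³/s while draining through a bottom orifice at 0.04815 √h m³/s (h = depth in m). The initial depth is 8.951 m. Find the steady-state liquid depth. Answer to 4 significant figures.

3.619 m

A dh/dt = Q_in − 0.04815 √h. Steady state requires inflow = outflow:
Q_in = 0.04815 √h_ss ⇒ √h_ss = 0.09160/0.04815 = 1.90239.
h_ss = 1.90239² = 3.61908 m. (Since h₀ = 8.951 m > h_ss, the level will fall toward this value.)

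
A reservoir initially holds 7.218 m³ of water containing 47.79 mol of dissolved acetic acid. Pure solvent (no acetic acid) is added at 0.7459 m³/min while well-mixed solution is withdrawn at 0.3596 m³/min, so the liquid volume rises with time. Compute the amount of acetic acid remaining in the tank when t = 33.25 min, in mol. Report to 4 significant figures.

Let m(t) be the amount of acetic acid. Volume: V(t) = V₀ + (Q_in − Q_out) t = 7.218 + 0.386300 t; V(33.25) = 20.0625 m³.
Solute balance: dm/dt = 0 − Q_out C = −Q_out m/V(t).
dm/m = −Q_out dt/(V₀ + 0.386300 t); integrating gives ln(m/m₀) = −(Q_out/(Q_in−Q_out)) ln(V/V₀).
m = m₀ (V₀/V)^(Q_out/(Q_in−Q_out)) = 47.79 × (7.218/20.0625)^(0.930883) = 18.4525 mol.

18.45 mol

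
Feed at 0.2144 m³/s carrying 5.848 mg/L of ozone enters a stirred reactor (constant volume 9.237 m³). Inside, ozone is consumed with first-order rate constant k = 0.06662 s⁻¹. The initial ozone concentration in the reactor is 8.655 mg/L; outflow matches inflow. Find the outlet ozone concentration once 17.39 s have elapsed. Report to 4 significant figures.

3.009 mg/L

V dC/dt = Q(C_in − C) − k V C.
dC/dt = (Q/V) C_in − (Q/V + k) C; effective rate a = Q/V + k = 0.0232110 + 0.06662 = 0.0898310 s⁻¹.
C_ss = Q C_in/(Q + kV) = 1.51104 mg/L; C(t) = C_ss + (C₀ − C_ss) e^(−a t).
C(17.39) = 1.51104 + (7.14396)·e^(−0.0898310·17.39) = 1.51104 + (7.14396)·0.209682 = 3.00900 mg/L.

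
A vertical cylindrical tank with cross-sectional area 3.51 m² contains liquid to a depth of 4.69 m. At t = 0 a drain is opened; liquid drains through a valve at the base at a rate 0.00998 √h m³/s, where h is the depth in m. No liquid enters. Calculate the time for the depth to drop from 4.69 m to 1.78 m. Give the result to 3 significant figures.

A dh/dt = −Q_out = −0.00998 √h.
This is separable: 2 d(√h)/dt = −0.00998/A, so √h = √h₀ − (0.00998/(2A)) t.
t = 2A(√h₀ − √h)/0.00998 = 2·3.51·(√4.69 − √1.78)/0.00998
  = 7.0200 × (2.1656 − 1.3342) / 0.00998 = 584.86 s.

585 s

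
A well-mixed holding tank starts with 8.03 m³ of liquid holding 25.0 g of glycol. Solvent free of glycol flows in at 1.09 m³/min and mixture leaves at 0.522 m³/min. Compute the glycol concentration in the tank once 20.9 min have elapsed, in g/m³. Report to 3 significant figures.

0.546 g/m³

Total volume: dV/dt = Q_in − Q_out = 0.56800 m³/min, so V(t) = 8.03 + 0.56800 t and V(20.9) = 19.901 m³.
Species balance (pure solvent in): dm/dt = −Q_out · m/V(t).
dm/m = −Q_out dt/(V₀ + 0.56800 t); integrating gives ln(m/m₀) = −(Q_out/(Q_in−Q_out)) ln(V/V₀).
m = m₀ (V₀/V)^(Q_out/(Q_in−Q_out)) = 25.0 × (8.03/19.901)^(0.91901) = 10.857 g.
C = m/V = 10.857/19.901 = 0.54553 g/m³.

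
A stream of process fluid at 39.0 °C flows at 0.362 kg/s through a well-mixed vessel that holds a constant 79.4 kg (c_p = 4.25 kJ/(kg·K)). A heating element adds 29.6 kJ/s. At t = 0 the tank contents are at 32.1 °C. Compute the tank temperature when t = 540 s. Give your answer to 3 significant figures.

Energy balance: M c_p dT/dt = ṁ c_p (T_in − T) + 29.6.
Rearrange: dT/dt = (T_ss − T)/τ with τ = M/ṁ = 219.34 s and T_ss = T_in + Q̇/(ṁ c_p) = 58.240 °C.
Solution: T(t) = T_ss + (T₀ − T_ss) e^(−t/τ).
T(540) = 58.240 + (-26.140)·e^(−540/219.34) = 58.240 + (-26.140)·0.085267 = 56.011 °C.

56.0 °C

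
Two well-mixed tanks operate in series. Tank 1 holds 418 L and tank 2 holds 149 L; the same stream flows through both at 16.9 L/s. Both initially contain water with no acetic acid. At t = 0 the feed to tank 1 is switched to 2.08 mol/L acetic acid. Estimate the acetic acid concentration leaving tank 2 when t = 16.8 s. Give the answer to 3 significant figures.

Each tank obeys Vᵢ dCᵢ/dt = Q(Cᵢ₋₁ − Cᵢ), so τᵢ = Vᵢ/Q.
τ₁ = 418/16.9 = 24.734 s; τ₂ = 149/16.9 = 8.8166 s.
Tank 1: C₁ = C_in(1 − e^(−t/τ₁)). Tank 2 (τ₁ ≠ τ₂): C₂ = C_in[1 − (τ₁ e^(−t/τ₁) − τ₂ e^(−t/τ₂))/(τ₁ − τ₂)].
At t = 16.8: e^(−t/τ₁) = 0.50700, e^(−t/τ₂) = 0.14875.
C₂ = 2.08·[1 − (24.734·0.50700 − 8.8166·0.14875)/(15.917)] = 2.08·0.29456 = 0.61267 mol/L.

0.613 mol/L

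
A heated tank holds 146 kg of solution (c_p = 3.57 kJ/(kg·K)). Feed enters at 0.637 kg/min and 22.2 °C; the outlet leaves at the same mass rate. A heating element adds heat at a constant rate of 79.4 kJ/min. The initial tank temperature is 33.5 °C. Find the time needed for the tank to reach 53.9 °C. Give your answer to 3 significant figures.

457 min

Heat balance on the well-mixed liquid: M c_p dT/dt = ṁ c_p (T_in − T) + 79.4.
τ = M/ṁ = 229.20 min; T_ss = T_in + Q̇/(ṁ c_p) = 57.115 °C.
T(t) = T_ss + (T₀ − T_ss) e^(−t/τ). Set T = 53.9:
e^(−t/τ) = (53.9 − 57.115)/(33.5 − 57.115) = 0.13614
t = −229.20 · ln(0.13614) = 457.03 min.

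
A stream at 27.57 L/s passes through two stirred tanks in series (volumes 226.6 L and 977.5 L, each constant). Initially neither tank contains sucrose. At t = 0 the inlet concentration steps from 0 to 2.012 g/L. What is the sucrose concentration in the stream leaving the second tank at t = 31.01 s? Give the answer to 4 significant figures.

0.9337 g/L

Each tank obeys Vᵢ dCᵢ/dt = Q(Cᵢ₋₁ − Cᵢ), so τᵢ = Vᵢ/Q.
τ₁ = 226.6/27.57 = 8.21908 s; τ₂ = 977.5/27.57 = 35.4552 s.
Solving the cascade with C₁(0)=C₂(0)=0 gives C₂(t) = C_in[1 − (τ₁ e^(−t/τ₁) − τ₂ e^(−t/τ₂))/(τ₁ − τ₂)].
At t = 31.01: e^(−t/τ₁) = 0.0229846, e^(−t/τ₂) = 0.417018.
C₂ = 2.012·[1 − (8.21908·0.0229846 − 35.4552·0.417018)/(-27.2361)] = 2.012·0.464073 = 0.933716 g/L.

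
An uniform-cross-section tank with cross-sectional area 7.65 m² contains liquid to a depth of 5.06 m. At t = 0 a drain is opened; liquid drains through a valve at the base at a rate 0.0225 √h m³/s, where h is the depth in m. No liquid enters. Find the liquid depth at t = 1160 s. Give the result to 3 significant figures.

A dh/dt = −Q_out = −0.0225 √h.
Separate and integrate: 2(√h − √h₀) = −(0.0225/A) t.
√h = √5.06 − 0.0225·1160/(2·7.65) = 2.2494 − 1.7059 = 0.54356.
h = 0.54356² = 0.29546 m.

0.295 m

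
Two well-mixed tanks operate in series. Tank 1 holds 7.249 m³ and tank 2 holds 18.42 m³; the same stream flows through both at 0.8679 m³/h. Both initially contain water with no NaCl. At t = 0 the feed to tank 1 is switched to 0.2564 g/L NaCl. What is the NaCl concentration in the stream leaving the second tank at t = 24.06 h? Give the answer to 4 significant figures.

Each tank obeys Vᵢ dCᵢ/dt = Q(Cᵢ₋₁ − Cᵢ), so τᵢ = Vᵢ/Q.
τ₁ = 7.249/0.8679 = 8.35234 h; τ₂ = 18.42/0.8679 = 21.2236 h.
Solving the cascade with C₁(0)=C₂(0)=0 gives C₂(t) = C_in[1 − (τ₁ e^(−t/τ₁) − τ₂ e^(−t/τ₂))/(τ₁ − τ₂)].
At t = 24.06: e^(−t/τ₁) = 0.0560995, e^(−t/τ₂) = 0.321859.
C₂ = 0.2564·[1 − (8.35234·0.0560995 − 21.2236·0.321859)/(-12.8713)] = 0.2564·0.505686 = 0.129658 g/L.

0.1297 g/L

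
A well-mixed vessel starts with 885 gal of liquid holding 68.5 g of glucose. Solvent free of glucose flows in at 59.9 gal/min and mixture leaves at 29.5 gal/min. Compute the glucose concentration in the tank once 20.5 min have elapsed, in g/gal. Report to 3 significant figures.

Let m(t) be the amount of glucose. Volume: V(t) = V₀ + (Q_in − Q_out) t = 885 + 30.400 t; V(20.5) = 1508.2 gal.
No glucose enters, so dm/dt = −Q_out · (m/V).
Separate: dm/m = −Q_out dt/V(t) ⇒ ln(m/m₀) = −(Q_out/(Q_in−Q_out)) ln(V/V₀).
m = m₀ (V₀/V)^(Q_out/(Q_in−Q_out)) = 68.5 × (885/1508.2)^(0.97039) = 40.835 g.
C = m/V = 40.835/1508.2 = 0.027075 g/gal.

0.0271 g/gal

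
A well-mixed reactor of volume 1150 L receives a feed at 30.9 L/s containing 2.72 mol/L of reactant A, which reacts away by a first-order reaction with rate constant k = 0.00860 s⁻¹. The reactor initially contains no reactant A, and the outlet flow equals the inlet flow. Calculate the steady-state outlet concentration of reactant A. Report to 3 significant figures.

V dC/dt = Q(C_in − C) − k V C.
At steady state: 0 = Q C_in − (Q + kV) C_ss, so C_ss = Q C_in/(Q + kV).
C_ss = 30.9·2.72/(30.9 + 0.00860·1150) = 84.048/40.790 = 2.0605 mol/L.

2.06 mol/L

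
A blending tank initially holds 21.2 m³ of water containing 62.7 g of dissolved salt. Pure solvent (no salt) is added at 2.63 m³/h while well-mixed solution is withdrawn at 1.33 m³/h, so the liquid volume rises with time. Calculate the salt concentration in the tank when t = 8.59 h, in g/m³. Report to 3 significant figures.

1.26 g/m³

Total volume: dV/dt = Q_in − Q_out = 1.3000 m³/h, so V(t) = 21.2 + 1.3000 t and V(8.59) = 32.367 m³.
Solute balance: dm/dt = 0 − Q_out C = −Q_out m/V(t).
dm/m = −Q_out dt/(V₀ + 1.3000 t); integrating gives ln(m/m₀) = −(Q_out/(Q_in−Q_out)) ln(V/V₀).
m = m₀ (V₀/V)^(Q_out/(Q_in−Q_out)) = 62.7 × (21.2/32.367)^(1.0231) = 40.669 g.
C = m/V = 40.669/32.367 = 1.2565 g/m³.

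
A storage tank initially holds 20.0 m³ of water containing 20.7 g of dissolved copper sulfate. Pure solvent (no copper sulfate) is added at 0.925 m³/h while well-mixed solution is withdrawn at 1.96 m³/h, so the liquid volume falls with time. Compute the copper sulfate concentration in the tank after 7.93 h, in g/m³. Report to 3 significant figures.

Total volume: dV/dt = Q_in − Q_out = -1.0350 m³/h, so V(t) = 20.0 − 1.0350 t and V(7.93) = 11.792 m³.
No copper sulfate enters, so dm/dt = −Q_out · (m/V).
Separate: dm/m = −Q_out dt/V(t) ⇒ ln(m/m₀) = −(Q_out/(Q_in−Q_out)) ln(V/V₀).
m = m₀ (V₀/V)^(Q_out/(Q_in−Q_out)) = 20.7 × (20.0/11.792)^(-1.8937) = 7.6121 g.
C = m/V = 7.6121/11.792 = 0.64550 g/m³.

0.646 g/m³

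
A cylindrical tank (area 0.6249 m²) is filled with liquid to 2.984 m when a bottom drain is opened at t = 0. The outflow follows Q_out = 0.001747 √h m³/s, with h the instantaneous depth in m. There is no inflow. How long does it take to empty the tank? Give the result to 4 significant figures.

Mass balance (ρ constant): A dh/dt = −0.001747 √h.
Separate and integrate: 2(√h − √h₀) = −(0.001747/A) t.
Set h = 0: 2√h₀ = (0.001747/A) t_empty ⇒ t_empty = 2A√h₀/0.001747.
t_empty = 2·0.6249·√2.984/0.001747 = 1.24980·1.72743/0.001747 = 1235.80 s.

1236 s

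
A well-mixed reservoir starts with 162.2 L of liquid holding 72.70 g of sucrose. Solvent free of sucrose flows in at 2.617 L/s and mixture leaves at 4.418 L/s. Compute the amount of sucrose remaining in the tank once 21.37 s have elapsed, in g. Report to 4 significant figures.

Let m(t) be the amount of sucrose. Volume: V(t) = V₀ + (Q_in − Q_out) t = 162.2 − 1.80100 t; V(21.37) = 123.713 L.
Solute balance: dm/dt = 0 − Q_out C = −Q_out m/V(t).
dm/m = −Q_out dt/(V₀ − 1.80100 t); integrating gives ln(m/m₀) = −(Q_out/(Q_in−Q_out)) ln(V/V₀).
m = m₀ (V₀/V)^(Q_out/(Q_in−Q_out)) = 72.70 × (162.2/123.713)^(-2.45308) = 37.4078 g.

37.41 g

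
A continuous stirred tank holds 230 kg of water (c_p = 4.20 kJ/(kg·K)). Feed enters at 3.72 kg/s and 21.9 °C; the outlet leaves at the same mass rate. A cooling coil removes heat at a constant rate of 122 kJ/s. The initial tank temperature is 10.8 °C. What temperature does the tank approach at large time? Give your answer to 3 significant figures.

14.1 °C

M c_p dT/dt = ṁ c_p (T_in − T) − Q̇.
At steady state dT/dt = 0 ⇒ T_ss = T_in − Q̇/(ṁ c_p) = 21.9 − 122/(3.72·4.20) = 14.092 °C.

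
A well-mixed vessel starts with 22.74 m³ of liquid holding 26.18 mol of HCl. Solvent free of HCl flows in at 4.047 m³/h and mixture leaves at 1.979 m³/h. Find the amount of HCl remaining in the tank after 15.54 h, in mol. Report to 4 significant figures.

Let m(t) be the amount of HCl. Volume: V(t) = V₀ + (Q_in − Q_out) t = 22.74 + 2.06800 t; V(15.54) = 54.8767 m³.
No HCl enters, so dm/dt = −Q_out · (m/V).
Separate: dm/m = −Q_out dt/V(t) ⇒ ln(m/m₀) = −(Q_out/(Q_in−Q_out)) ln(V/V₀).
m = m₀ (V₀/V)^(Q_out/(Q_in−Q_out)) = 26.18 × (22.74/54.8767)^(0.956963) = 11.2678 mol.

11.27 mol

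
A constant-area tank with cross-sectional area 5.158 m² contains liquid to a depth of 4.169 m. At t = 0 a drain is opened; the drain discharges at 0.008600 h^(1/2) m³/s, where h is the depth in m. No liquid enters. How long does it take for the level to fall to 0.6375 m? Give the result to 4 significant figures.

With no inflow, A dh/dt = −0.008600 √h.
∫ h^(−1/2) dh = −(0.008600/A) ∫ dt, giving 2√h = 2√h₀ − (0.008600/A) t.
t = 2A(√h₀ − √h)/0.008600 = 2·5.158·(√4.169 − √0.6375)/0.008600
  = 10.3160 × (2.04181 − 0.798436) / 0.008600 = 1491.47 s.

1491 s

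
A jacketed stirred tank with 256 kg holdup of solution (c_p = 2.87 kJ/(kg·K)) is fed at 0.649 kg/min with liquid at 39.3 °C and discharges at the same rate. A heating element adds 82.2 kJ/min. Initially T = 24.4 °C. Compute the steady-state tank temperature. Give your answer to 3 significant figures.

Unsteady energy balance on the tank contents: M c_p dT/dt = ṁ c_p (T_in − T) + 82.2.
At steady state dT/dt = 0 ⇒ T_ss = T_in + Q̇/(ṁ c_p) = 39.3 + 82.2/(0.649·2.87) = 83.431 °C.

83.4 °C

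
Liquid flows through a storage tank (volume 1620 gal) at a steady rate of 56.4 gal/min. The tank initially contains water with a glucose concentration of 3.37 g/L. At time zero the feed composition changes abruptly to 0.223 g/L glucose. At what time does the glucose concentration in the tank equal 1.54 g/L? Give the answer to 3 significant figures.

25.0 min

Unsteady species balance (constant V, well mixed): V dC/dt = Q(C_in − C), so τ = V/Q = 28.723 min.
C(t) = C_in + (C₀ − C_in) e^(−t/τ). Set C = 1.54 and solve for t:
e^(−t/τ) = (C − C_in)/(C₀ − C_in) = (1.54 − 0.223)/(3.37 − 0.223) = 0.41849
t = −τ ln(…) = 28.723 × 0.87109 = 25.021 min.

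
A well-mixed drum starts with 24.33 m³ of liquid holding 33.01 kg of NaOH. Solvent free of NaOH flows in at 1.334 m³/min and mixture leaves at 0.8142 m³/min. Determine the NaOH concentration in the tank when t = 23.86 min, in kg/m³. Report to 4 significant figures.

0.4714 kg/m³

Total volume: dV/dt = Q_in − Q_out = 0.519800 m³/min, so V(t) = 24.33 + 0.519800 t and V(23.86) = 36.7324 m³.
Species balance (pure solvent in): dm/dt = −Q_out · m/V(t).
dm/m = −Q_out dt/(V₀ + 0.519800 t); integrating gives ln(m/m₀) = −(Q_out/(Q_in−Q_out)) ln(V/V₀).
m = m₀ (V₀/V)^(Q_out/(Q_in−Q_out)) = 33.01 × (24.33/36.7324)^(1.56637) = 17.3145 kg.
C = m/V = 17.3145/36.7324 = 0.471368 kg/m³.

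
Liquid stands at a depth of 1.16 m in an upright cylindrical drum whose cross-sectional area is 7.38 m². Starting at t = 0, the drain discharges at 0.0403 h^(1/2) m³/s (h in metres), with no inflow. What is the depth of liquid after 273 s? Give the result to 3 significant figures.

A dh/dt = −Q_out = −0.0403 √h.
∫ h^(−1/2) dh = −(0.0403/A) ∫ dt, giving 2√h = 2√h₀ − (0.0403/A) t.
√h = √1.16 − 0.0403·273/(2·7.38) = 1.0770 − 0.74539 = 0.33165.
h = 0.33165² = 0.10999 m.

0.110 m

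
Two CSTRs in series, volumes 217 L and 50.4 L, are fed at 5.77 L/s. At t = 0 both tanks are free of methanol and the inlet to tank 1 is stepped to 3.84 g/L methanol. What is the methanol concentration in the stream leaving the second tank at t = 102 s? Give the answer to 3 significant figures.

3.51 g/L

Each tank obeys Vᵢ dCᵢ/dt = Q(Cᵢ₋₁ − Cᵢ), so τᵢ = Vᵢ/Q.
τ₁ = 217/5.77 = 37.608 s; τ₂ = 50.4/5.77 = 8.7348 s.
Tank 1: C₁ = C_in(1 − e^(−t/τ₁)). Tank 2 (τ₁ ≠ τ₂): C₂ = C_in[1 − (τ₁ e^(−t/τ₁) − τ₂ e^(−t/τ₂))/(τ₁ − τ₂)].
At t = 102: e^(−t/τ₁) = 0.066393, e^(−t/τ₂) = 8.4836e-06.
C₂ = 3.84·[1 − (37.608·0.066393 − 8.7348·8.4836e-06)/(28.873)] = 3.84·0.91352 = 3.5079 g/L.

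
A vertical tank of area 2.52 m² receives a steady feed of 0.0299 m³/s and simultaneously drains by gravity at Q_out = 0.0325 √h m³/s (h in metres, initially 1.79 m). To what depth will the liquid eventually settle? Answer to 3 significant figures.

Level balance: A dh/dt = 0.0299 − 0.0325 √h. Setting dh/dt = 0:
Q_in = 0.0325 √h_ss ⇒ √h_ss = 0.0299/0.0325 = 0.92000.
h_ss = 0.92000² = 0.84640 m. (Since h₀ = 1.79 m > h_ss, the level will fall toward this value.)

0.846 m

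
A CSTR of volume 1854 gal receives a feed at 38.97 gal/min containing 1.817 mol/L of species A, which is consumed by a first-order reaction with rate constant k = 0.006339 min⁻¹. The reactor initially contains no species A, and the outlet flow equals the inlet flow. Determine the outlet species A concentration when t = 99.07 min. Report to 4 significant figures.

1.303 mol/L

Species balance: V dC/dt = Q C_in − Q C − k V C.
dC/dt = (Q/V) C_in − (Q/V + k) C; effective rate a = Q/V + k = 0.0210194 + 0.006339 = 0.0273584 min⁻¹.
C_ss = Q C_in/(Q + kV) = 1.39600 mol/L; C(t) = C_ss + (C₀ − C_ss) e^(−a t).
C(99.07) = 1.39600 + (-1.39600)·e^(−0.0273584·99.07) = 1.39600 + (-1.39600)·0.0665103 = 1.30315 mol/L.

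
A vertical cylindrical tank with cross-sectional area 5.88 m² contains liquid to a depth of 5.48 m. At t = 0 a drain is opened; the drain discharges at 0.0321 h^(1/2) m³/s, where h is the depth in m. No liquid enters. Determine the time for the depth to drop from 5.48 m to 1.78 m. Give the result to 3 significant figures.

With no inflow, A dh/dt = −0.0321 √h.
This is separable: 2 d(√h)/dt = −0.0321/A, so √h = √h₀ − (0.0321/(2A)) t.
t = 2A(√h₀ − √h)/0.0321 = 2·5.88·(√5.48 − √1.78)/0.0321
  = 11.760 × (2.3409 − 1.3342) / 0.0321 = 368.84 s.

369 s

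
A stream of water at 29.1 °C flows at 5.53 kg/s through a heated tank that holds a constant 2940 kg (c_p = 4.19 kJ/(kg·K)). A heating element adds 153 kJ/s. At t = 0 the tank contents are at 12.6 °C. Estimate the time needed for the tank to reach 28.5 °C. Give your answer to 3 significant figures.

620 s

M c_p dT/dt = ṁ c_p (T_in − T) + Q̇.
τ = M/ṁ = 531.65 s; T_ss = T_in + Q̇/(ṁ c_p) = 35.703 °C.
T(t) = T_ss + (T₀ − T_ss) e^(−t/τ). Set T = 28.5:
e^(−t/τ) = (28.5 − 35.703)/(12.6 − 35.703) = 0.31178
t = −531.65 · ln(0.31178) = 619.61 s.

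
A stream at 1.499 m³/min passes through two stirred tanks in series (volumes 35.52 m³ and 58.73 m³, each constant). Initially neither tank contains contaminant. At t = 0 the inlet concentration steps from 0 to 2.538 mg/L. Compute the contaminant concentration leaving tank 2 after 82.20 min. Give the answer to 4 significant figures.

Time constants: τᵢ = Vᵢ/Q for each well-mixed tank.
τ₁ = 35.52/1.499 = 23.6958 min; τ₂ = 58.73/1.499 = 39.1795 min.
Tank 1: C₁ = C_in(1 − e^(−t/τ₁)). Tank 2 (τ₁ ≠ τ₂): C₂ = C_in[1 − (τ₁ e^(−t/τ₁) − τ₂ e^(−t/τ₂))/(τ₁ − τ₂)].
At t = 82.20: e^(−t/τ₁) = 0.0311491, e^(−t/τ₂) = 0.122697.
C₂ = 2.538·[1 − (23.6958·0.0311491 − 39.1795·0.122697)/(-15.4837)] = 2.538·0.737201 = 1.87102 mg/L.

1.871 mg/L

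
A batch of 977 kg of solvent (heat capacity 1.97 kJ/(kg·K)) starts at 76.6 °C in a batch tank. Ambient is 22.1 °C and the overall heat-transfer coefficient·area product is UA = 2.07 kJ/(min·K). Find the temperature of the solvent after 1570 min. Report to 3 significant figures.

Lumped-capacitance energy balance: M c_p dT/dt = UA(T_amb − T).
dT/dt = (T_ss − T)/τ with T_ss = T_amb = 22.100 °C, τ = M c_p/UA = 977·1.97/2.07 = 929.80 min.
Integrating: T(t) = T_ss + (T₀ − T_ss) e^(−t/τ).
T(1570) = 22.100 + (54.500)·0.18479 = 32.171 °C.

32.2 °C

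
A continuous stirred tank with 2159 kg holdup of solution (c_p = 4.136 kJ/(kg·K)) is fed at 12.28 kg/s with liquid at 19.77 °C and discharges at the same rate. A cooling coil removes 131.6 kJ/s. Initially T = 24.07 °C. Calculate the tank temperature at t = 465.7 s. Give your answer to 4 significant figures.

Energy balance: M c_p dT/dt = ṁ c_p (T_in − T) − 131.6.
τ = M/ṁ = 175.814 s; T_ss = T_in − Q̇/(ṁ c_p) = 19.77 − 131.6/(12.28·4.136) = 17.1789 °C.
Integrating: T(t) = T_ss + (T₀ − T_ss) e^(−t/τ).
T(465.7) = 17.1789 + (6.89106)·e^(−465.7/175.814) = 17.1789 + (6.89106)·0.0707348 = 17.6664 °C.

17.67 °C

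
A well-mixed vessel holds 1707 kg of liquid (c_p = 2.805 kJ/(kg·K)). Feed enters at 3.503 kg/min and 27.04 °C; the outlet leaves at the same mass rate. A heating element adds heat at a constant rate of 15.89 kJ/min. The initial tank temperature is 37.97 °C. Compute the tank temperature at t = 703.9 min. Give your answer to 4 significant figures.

30.85 °C

M c_p dT/dt = ṁ c_p (T_in − T) + Q̇.
τ = M/ṁ = 487.297 min; T_ss = T_in + Q̇/(ṁ c_p) = 27.04 + 15.89/(3.503·2.805) = 28.6572 °C.
Solution: T(t) = T_ss + (T₀ − T_ss) e^(−t/τ).
T(703.9) = 28.6572 + (9.31285)·e^(−703.9/487.297) = 28.6572 + (9.31285)·0.235864 = 30.8537 °C.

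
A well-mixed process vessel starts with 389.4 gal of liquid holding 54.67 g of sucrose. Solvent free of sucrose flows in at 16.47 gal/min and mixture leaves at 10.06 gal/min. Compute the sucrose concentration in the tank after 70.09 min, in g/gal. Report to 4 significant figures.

Let m(t) be the amount of sucrose. Volume: V(t) = V₀ + (Q_in − Q_out) t = 389.4 + 6.41000 t; V(70.09) = 838.677 gal.
Solute balance: dm/dt = 0 − Q_out C = −Q_out m/V(t).
Separate: dm/m = −Q_out dt/V(t) ⇒ ln(m/m₀) = −(Q_out/(Q_in−Q_out)) ln(V/V₀).
m = m₀ (V₀/V)^(Q_out/(Q_in−Q_out)) = 54.67 × (389.4/838.677)^(1.56942) = 16.3991 g.
C = m/V = 16.3991/838.677 = 0.0195535 g/gal.

0.01955 g/gal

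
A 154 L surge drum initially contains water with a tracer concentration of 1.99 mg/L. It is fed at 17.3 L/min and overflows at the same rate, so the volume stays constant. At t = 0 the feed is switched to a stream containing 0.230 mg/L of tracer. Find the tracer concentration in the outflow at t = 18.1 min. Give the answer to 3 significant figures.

Mass balance on the solute (V constant): V dC/dt = Q(C_in − C).
Time constant τ = V/Q = 154/17.3 = 8.9017 min.
Solution: C(t) = C_in + (C₀ − C_in) e^(−t/τ).
C(18.1) = 0.230 + (1.99 − 0.230)·e^(−18.1/8.9017) = 0.230 + (1.7600)·0.13090 = 0.46039 mg/L.

0.460 mg/L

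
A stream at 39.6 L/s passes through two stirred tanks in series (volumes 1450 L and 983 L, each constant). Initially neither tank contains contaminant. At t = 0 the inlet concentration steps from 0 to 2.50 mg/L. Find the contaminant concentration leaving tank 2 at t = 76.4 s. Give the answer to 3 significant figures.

1.78 mg/L

Species balance on tank i: dCᵢ/dt = (Cᵢ₋₁ − Cᵢ)/τᵢ with τᵢ = Vᵢ/Q.
τ₁ = 1450/39.6 = 36.616 s; τ₂ = 983/39.6 = 24.823 s.
Tank 1: C₁ = C_in(1 − e^(−t/τ₁)). Tank 2 (τ₁ ≠ τ₂): C₂ = C_in[1 − (τ₁ e^(−t/τ₁) − τ₂ e^(−t/τ₂))/(τ₁ − τ₂)].
At t = 76.4: e^(−t/τ₁) = 0.12412, e^(−t/τ₂) = 0.046062.
C₂ = 2.50·[1 − (36.616·0.12412 − 24.823·0.046062)/(11.793)] = 2.50·0.71158 = 1.7789 mg/L.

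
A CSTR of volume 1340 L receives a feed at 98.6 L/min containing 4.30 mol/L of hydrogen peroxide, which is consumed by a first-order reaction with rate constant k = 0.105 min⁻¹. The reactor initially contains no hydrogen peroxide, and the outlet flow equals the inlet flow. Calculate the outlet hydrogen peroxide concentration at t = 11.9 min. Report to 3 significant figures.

Accumulation = in − out − consumed: V dC/dt = Q C_in − Q C − k V C.
This is linear with rate a = Q/V + k = 0.17858 min⁻¹.
C_ss = Q C_in/(Q + kV) = 1.7718 mol/L; C(t) = C_ss + (C₀ − C_ss) e^(−a t).
C(11.9) = 1.7718 + (-1.7718)·e^(−0.17858·11.9) = 1.7718 + (-1.7718)·0.11942 = 1.5602 mol/L.

1.56 mol/L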